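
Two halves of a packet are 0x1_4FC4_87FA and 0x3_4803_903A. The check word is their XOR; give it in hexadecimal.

XOR each hex digit independently (no carries):
  1^3=2, 4^4=0, F^8=7, C^0=C, 4^3=7, 8^9=1, 7^0=7, F^3=C, A^A=0

0x207C717C0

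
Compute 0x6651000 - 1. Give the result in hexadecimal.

The trailing 3 digits are 0, so subtracting 1 borrows through: they become F and the next digit up decrements.

0x6650FFF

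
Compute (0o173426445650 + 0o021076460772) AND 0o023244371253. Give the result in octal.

Add column by column in base 8, right to left:
  0+2 = 2
  5+7 = 4 carry 1
  6+7+1 = 6 carry 1
  5+0+1 = 6
  4+6 = 2 carry 1
  4+4+1 = 1 carry 1
  6+6+1 = 5 carry 1
  2+7+1 = 2 carry 1
  4+0+1 = 5
  3+1 = 4
  7+2 = 1 carry 1
  1+0+1 = 2
Sum = 0o214525126642; now AND with 0o023244371253:
  2&0=0, 1&2=0, 4&3=0, 5&2=0, 2&4=0, 5&4=4, 1&3=1, 2&7=2, 6&1=0, 6&2=2, 4&5=4, 2&3=2

0o4120242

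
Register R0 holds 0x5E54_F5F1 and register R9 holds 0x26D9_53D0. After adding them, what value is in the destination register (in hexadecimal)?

Add column by column in base 16, right to left:
  1+0 = 1
  F+D = C carry 1
  5+3+1 = 9
  F+5 = 4 carry 1
  4+9+1 = E
  5+D = 2 carry 1
  E+6+1 = 5 carry 1
  5+2+1 = 8

0x852E49C1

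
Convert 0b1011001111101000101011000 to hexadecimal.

Group the bits into nibbles: 0001 0110 0111 1101 0001 0101 1000 → 167D158.

0x167D158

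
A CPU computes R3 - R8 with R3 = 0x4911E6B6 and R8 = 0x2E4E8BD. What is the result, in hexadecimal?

Subtract column by column in base 16:
  6-D → 9 (borrow)
  B-B-1 → F (borrow)
  6-8-1 → D (borrow)
  E-E-1 → F (borrow)
  1-4-1 → C (borrow)
  1-E-1 → 2 (borrow)
  9-2-1 → 6
  4-0 → 4

0x462CFDF9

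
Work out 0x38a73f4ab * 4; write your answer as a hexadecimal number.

Multiply each base-16 digit by 4, carrying:
  b×4 = 44 → write c carry 2
  a×4+2 = 42 → write a carry 2
  4×4+2 = 18 → write 2 carry 1
  f×4+1 = 61 → write d carry 3
  3×4+3 = 15 → write f
  7×4 = 28 → write c carry 1
  a×4+1 = 41 → write 9 carry 2
  8×4+2 = 34 → write 2 carry 2
  3×4+2 = 14 → write e

0xe29cfd2ac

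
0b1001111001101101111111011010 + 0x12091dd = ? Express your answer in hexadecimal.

0b1001111001101101111111011010 = 0x9e6dfda in hexadecimal.
Add column by column in base 16, right to left:
  a+d = 7 carry 1
  d+d+1 = b carry 1
  f+1+1 = 1 carry 1
  d+9+1 = 7 carry 1
  6+0+1 = 7
  e+2 = 0 carry 1
  9+1+1 = b

0xb0771b7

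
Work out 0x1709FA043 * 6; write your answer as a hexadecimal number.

0x8A3BDC192

Multiply each base-16 digit by 6, carrying:
  3×6 = 18 → write 2 carry 1
  4×6+1 = 25 → write 9 carry 1
  0×6+1 = 1 → write 1
  A×6 = 60 → write C carry 3
  F×6+3 = 93 → write D carry 5
  9×6+5 = 59 → write B carry 3
  0×6+3 = 3 → write 3
  7×6 = 42 → write A carry 2
  1×6+2 = 8 → write 8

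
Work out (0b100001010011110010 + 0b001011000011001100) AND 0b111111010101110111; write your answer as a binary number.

Add column by column in base 2, right to left:
  0+0 = 0
  1+0 = 1
  0+1 = 1
  0+1 = 1
  1+0 = 1
  1+0 = 1
  1+1 = 0 carry 1
  1+1+1 = 1 carry 1
  0+0+1 = 1
  0+0 = 0
  1+0 = 1
  0+0 = 0
  1+1 = 0 carry 1
  0+1+1 = 0 carry 1
  0+0+1 = 1
  0+1 = 1
  0+0 = 0
  1+0 = 1
Sum = 0b101100010110111110; now AND with 0b111111010101110111:
  101100010110111110
& 111111010101110111
= 101100010100110110

0b101100010100110110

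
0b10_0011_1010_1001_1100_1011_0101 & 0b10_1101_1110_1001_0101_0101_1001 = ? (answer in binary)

0b10000110101001010000010001

AND bit by bit (1 only where both bits are 1):
  10001110101001110010110101
& 10110111101001010101011001
= 10000110101001010000010001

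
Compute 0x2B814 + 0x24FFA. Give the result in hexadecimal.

Add column by column in base 16, right to left:
  4+A = E
  1+F = 0 carry 1
  8+F+1 = 8 carry 1
  B+4+1 = 0 carry 1
  2+2+1 = 5

0x5080E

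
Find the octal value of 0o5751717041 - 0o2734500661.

0o3015216160

Subtract column by column in base 8:
  1-1 → 0
  4-6 → 6 (borrow)
  0-6-1 → 1 (borrow)
  7-0-1 → 6
  1-0 → 1
  7-5 → 2
  1-4 → 5 (borrow)
  5-3-1 → 1
  7-7 → 0
  5-2 → 3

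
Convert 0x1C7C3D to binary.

0b111000111110000111101

Expand each hex digit to 4 bits: 1=0001 C=1100 7=0111 C=1100 3=0011 D=1101.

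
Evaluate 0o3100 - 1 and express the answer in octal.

0o3077

The trailing 2 digits are 0, so subtracting 1 borrows through: they become 7 and the next digit up decrements.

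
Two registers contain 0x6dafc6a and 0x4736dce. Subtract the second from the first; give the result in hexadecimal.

Subtract column by column in base 16:
  a-e → c (borrow)
  6-c-1 → 9 (borrow)
  c-d-1 → e (borrow)
  f-6-1 → 8
  a-3 → 7
  d-7 → 6
  6-4 → 2

0x2678e9c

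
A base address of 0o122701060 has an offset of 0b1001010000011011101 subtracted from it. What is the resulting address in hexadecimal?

0x146E153

0o122701060 = 0x14B8230 in hexadecimal.
0b1001010000011011101 = 0x4A0DD in hexadecimal.
Subtract column by column in base 16:
  0-D → 3 (borrow)
  3-D-1 → 5 (borrow)
  2-0-1 → 1
  8-A → E (borrow)
  B-4-1 → 6
  4-0 → 4
  1-0 → 1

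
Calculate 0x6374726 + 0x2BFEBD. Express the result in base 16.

0x66345E3

Add column by column in base 16, right to left:
  6+D = 3 carry 1
  2+B+1 = E
  7+E = 5 carry 1
  4+F+1 = 4 carry 1
  7+B+1 = 3 carry 1
  3+2+1 = 6
  6+0 = 6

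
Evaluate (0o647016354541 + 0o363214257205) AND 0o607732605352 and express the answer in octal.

0o202232601342

Add column by column in base 8, right to left:
  1+5 = 6
  4+0 = 4
  5+2 = 7
  4+7 = 3 carry 1
  5+5+1 = 3 carry 1
  3+2+1 = 6
  6+4 = 2 carry 1
  1+1+1 = 3
  0+2 = 2
  7+3 = 2 carry 1
  4+6+1 = 3 carry 1
  6+3+1 = 2 carry 1
  final carry 1
Sum = 0o1232232633746; now AND with 0o607732605352:
  1&0=0, 2&6=2, 3&0=0, 2&7=2, 2&7=2, 3&3=3, 2&2=2, 6&6=6, 3&0=0, 3&5=1, 7&3=3, 4&5=4, 6&2=2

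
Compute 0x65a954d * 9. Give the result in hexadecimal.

0x392f3fb5

Multiply each base-16 digit by 9, carrying:
  d×9 = 117 → write 5 carry 7
  4×9+7 = 43 → write b carry 2
  5×9+2 = 47 → write f carry 2
  9×9+2 = 83 → write 3 carry 5
  a×9+5 = 95 → write f carry 5
  5×9+5 = 50 → write 2 carry 3
  6×9+3 = 57 → write 9 carry 3
  remaining carry: 3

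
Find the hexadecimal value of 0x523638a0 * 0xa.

0x3361e3640

Multiply each base-16 digit by 10, carrying:
  0×10 = 0 → write 0
  a×10 = 100 → write 4 carry 6
  8×10+6 = 86 → write 6 carry 5
  3×10+5 = 35 → write 3 carry 2
  6×10+2 = 62 → write e carry 3
  3×10+3 = 33 → write 1 carry 2
  2×10+2 = 22 → write 6 carry 1
  5×10+1 = 51 → write 3 carry 3
  remaining carry: 3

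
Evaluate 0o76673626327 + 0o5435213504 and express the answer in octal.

0o104331042033

Add column by column in base 8, right to left:
  7+4 = 3 carry 1
  2+0+1 = 3
  3+5 = 0 carry 1
  6+3+1 = 2 carry 1
  2+1+1 = 4
  6+2 = 0 carry 1
  3+5+1 = 1 carry 1
  7+3+1 = 3 carry 1
  6+4+1 = 3 carry 1
  6+5+1 = 4 carry 1
  7+0+1 = 0 carry 1
  final carry 1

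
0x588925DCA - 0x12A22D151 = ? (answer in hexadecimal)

0x45E6F8C79

Subtract column by column in base 16:
  A-1 → 9
  C-5 → 7
  D-1 → C
  5-D → 8 (borrow)
  2-2-1 → F (borrow)
  9-2-1 → 6
  8-A → E (borrow)
  8-2-1 → 5
  5-1 → 4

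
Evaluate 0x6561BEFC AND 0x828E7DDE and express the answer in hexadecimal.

AND each hex digit independently (no carries):
  6&8=0, 5&2=0, 6&8=0, 1&E=0, B&7=3, E&D=C, F&D=D, C&E=C

0x00003CDC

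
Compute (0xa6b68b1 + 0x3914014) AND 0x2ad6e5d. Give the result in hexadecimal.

0xac2845

Add column by column in base 16, right to left:
  1+4 = 5
  b+1 = c
  8+0 = 8
  6+4 = a
  b+1 = c
  6+9 = f
  a+3 = d
Sum = 0xdfca8c5; now AND with 0x2ad6e5d:
  d&2=0, f&a=a, c&d=c, a&6=2, 8&e=8, c&5=4, 5&d=5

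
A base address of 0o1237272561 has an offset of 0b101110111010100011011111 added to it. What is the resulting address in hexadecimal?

0o1237272561 = 0xa7d7571 in hexadecimal.
0b101110111010100011011111 = 0xbba8df in hexadecimal.
Add column by column in base 16, right to left:
  1+f = 0 carry 1
  7+d+1 = 5 carry 1
  5+8+1 = e
  7+a = 1 carry 1
  d+b+1 = 9 carry 1
  7+b+1 = 3 carry 1
  a+0+1 = b

0xb391e50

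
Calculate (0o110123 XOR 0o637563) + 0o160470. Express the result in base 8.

0o1110130

First 0o110123 XOR 0o637563 = 0o727440.
Add column by column in base 8, right to left:
  0+0 = 0
  4+7 = 3 carry 1
  4+4+1 = 1 carry 1
  7+0+1 = 0 carry 1
  2+6+1 = 1 carry 1
  7+1+1 = 1 carry 1
  final carry 1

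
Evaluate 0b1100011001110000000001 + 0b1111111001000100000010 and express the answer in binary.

0b11100010010110100000011

Add column by column in base 2, right to left:
  1+0 = 1
  0+1 = 1
  0+0 = 0
  0+0 = 0
  0+0 = 0
  0+0 = 0
  0+0 = 0
  0+0 = 0
  0+1 = 1
  0+0 = 0
  1+0 = 1
  1+0 = 1
  1+1 = 0 carry 1
  0+0+1 = 1
  0+0 = 0
  1+1 = 0 carry 1
  1+1+1 = 1 carry 1
  0+1+1 = 0 carry 1
  0+1+1 = 0 carry 1
  0+1+1 = 0 carry 1
  1+1+1 = 1 carry 1
  1+1+1 = 1 carry 1
  final carry 1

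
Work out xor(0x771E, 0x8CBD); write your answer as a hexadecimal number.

0xFBA3

XOR each hex digit independently (no carries):
  7^8=F, 7^C=B, 1^B=A, E^D=3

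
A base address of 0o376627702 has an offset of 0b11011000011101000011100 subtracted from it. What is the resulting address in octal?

0o343572646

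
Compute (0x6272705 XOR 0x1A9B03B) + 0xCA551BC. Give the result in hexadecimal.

First 0x6272705 XOR 0x1A9B03B = 0x78E973E.
Add column by column in base 16, right to left:
  E+C = A carry 1
  3+B+1 = F
  7+1 = 8
  9+5 = E
  E+5 = 3 carry 1
  8+A+1 = 3 carry 1
  7+C+1 = 4 carry 1
  final carry 1

0x1433E8FA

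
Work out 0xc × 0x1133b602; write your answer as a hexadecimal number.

Multiply each base-16 digit by 12, carrying:
  2×12 = 24 → write 8 carry 1
  0×12+1 = 1 → write 1
  6×12 = 72 → write 8 carry 4
  b×12+4 = 136 → write 8 carry 8
  3×12+8 = 44 → write c carry 2
  3×12+2 = 38 → write 6 carry 2
  1×12+2 = 14 → write e
  1×12 = 12 → write c

0xce6c8818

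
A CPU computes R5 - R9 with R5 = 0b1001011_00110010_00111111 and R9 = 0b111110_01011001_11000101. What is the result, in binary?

Subtract column by column in base 2:
  1-1 → 0
  1-0 → 1
  1-1 → 0
  1-0 → 1
  1-0 → 1
  1-0 → 1
  0-1 → 1 (borrow)
  0-1-1 → 0 (borrow)
  0-1-1 → 0 (borrow)
  1-0-1 → 0
  0-0 → 0
  0-1 → 1 (borrow)
  1-1-1 → 1 (borrow)
  1-0-1 → 0
  0-1 → 1 (borrow)
  0-0-1 → 1 (borrow)
  1-0-1 → 0
  1-1 → 0
  0-1 → 1 (borrow)
  1-1-1 → 1 (borrow)
  0-1-1 → 0 (borrow)
  0-1-1 → 0 (borrow)
  1-0-1 → 0

0b11001101100001111010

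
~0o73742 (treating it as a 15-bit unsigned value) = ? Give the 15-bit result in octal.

0o04035

Each oct digit d becomes 7−d:
  7→0, 3→4, 7→0, 4→3, 2→5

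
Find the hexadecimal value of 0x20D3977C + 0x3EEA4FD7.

Add column by column in base 16, right to left:
  C+7 = 3 carry 1
  7+D+1 = 5 carry 1
  7+F+1 = 7 carry 1
  9+4+1 = E
  3+A = D
  D+E = B carry 1
  0+E+1 = F
  2+3 = 5

0x5FBDE753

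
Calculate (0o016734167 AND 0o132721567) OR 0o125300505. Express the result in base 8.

0o137720567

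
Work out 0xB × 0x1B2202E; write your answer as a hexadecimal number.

0x12A761FA

Multiply each base-16 digit by 11, carrying:
  E×11 = 154 → write A carry 9
  2×11+9 = 31 → write F carry 1
  0×11+1 = 1 → write 1
  2×11 = 22 → write 6 carry 1
  2×11+1 = 23 → write 7 carry 1
  B×11+1 = 122 → write A carry 7
  1×11+7 = 18 → write 2 carry 1
  remaining carry: 1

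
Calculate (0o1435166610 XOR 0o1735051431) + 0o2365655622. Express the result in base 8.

First 0o1435166610 XOR 0o1735051431 = 0o0300137221.
Add column by column in base 8, right to left:
  1+2 = 3
  2+2 = 4
  2+6 = 0 carry 1
  7+5+1 = 5 carry 1
  3+5+1 = 1 carry 1
  1+6+1 = 0 carry 1
  0+5+1 = 6
  0+6 = 6
  3+3 = 6
  0+2 = 2

0o2666015043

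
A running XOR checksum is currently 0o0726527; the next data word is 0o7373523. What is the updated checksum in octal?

0o7455004

XOR each oct digit independently (no carries):
  0^7=7, 7^3=4, 2^7=5, 6^3=5, 5^5=0, 2^2=0, 7^3=4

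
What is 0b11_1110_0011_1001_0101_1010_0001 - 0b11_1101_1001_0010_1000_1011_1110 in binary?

0b10100110110011100011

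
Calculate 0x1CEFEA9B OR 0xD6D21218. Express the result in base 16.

OR each hex digit independently (no carries):
  1|D=D, C|6=E, E|D=F, F|2=F, E|1=F, A|2=A, 9|1=9, B|8=B

0xDEFFFA9B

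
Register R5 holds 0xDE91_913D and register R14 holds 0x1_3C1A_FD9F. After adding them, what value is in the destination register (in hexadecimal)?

Add column by column in base 16, right to left:
  D+F = C carry 1
  3+9+1 = D
  1+D = E
  9+F = 8 carry 1
  1+A+1 = C
  9+1 = A
  E+C = A carry 1
  D+3+1 = 1 carry 1
  0+1+1 = 2

0x21AAC8EDC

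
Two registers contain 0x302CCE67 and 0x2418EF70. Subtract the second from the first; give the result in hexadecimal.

Subtract column by column in base 16:
  7-0 → 7
  6-7 → F (borrow)
  E-F-1 → E (borrow)
  C-E-1 → D (borrow)
  C-8-1 → 3
  2-1 → 1
  0-4 → C (borrow)
  3-2-1 → 0

0xC13DEF7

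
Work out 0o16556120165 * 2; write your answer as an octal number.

0o35334240352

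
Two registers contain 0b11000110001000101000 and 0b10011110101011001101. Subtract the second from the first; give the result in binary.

Subtract column by column in base 2:
  0-1 → 1 (borrow)
  0-0-1 → 1 (borrow)
  0-1-1 → 0 (borrow)
  1-1-1 → 1 (borrow)
  0-0-1 → 1 (borrow)
  1-0-1 → 0
  0-1 → 1 (borrow)
  0-1-1 → 0 (borrow)
  0-0-1 → 1 (borrow)
  1-1-1 → 1 (borrow)
  0-0-1 → 1 (borrow)
  0-1-1 → 0 (borrow)
  0-0-1 → 1 (borrow)
  1-1-1 → 1 (borrow)
  1-1-1 → 1 (borrow)
  0-1-1 → 0 (borrow)
  0-1-1 → 0 (borrow)
  0-0-1 → 1 (borrow)
  1-0-1 → 0
  1-1 → 0

0b100111011101011011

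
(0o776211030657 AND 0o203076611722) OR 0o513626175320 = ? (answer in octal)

0o713636175722

0o776211030657 AND 0o203076611722 = 0o202010010602.
Then OR with 0o513626175320.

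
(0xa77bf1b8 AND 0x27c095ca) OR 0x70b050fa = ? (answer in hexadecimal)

0xa77bf1b8 AND 0x27c095ca = 0x27409188.
Then OR with 0x70b050fa.

0x77f0d1fa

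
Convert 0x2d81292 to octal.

0o266011222

Expand each hex digit to 4 bits: 2=0010 d=1101 8=1000 1=0001 2=0010 9=1001 2=0010.
Group the bits in threes: 010 110 110 000 001 001 010 010 010 → 266011222.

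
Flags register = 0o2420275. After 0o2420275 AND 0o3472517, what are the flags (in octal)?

AND each oct digit independently (no carries):
  2&3=2, 4&4=4, 2&7=2, 0&2=0, 2&5=0, 7&1=1, 5&7=5

0o2420015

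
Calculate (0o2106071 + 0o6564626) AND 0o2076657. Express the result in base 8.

0o72617

Add column by column in base 8, right to left:
  1+6 = 7
  7+2 = 1 carry 1
  0+6+1 = 7
  6+4 = 2 carry 1
  0+6+1 = 7
  1+5 = 6
  2+6 = 0 carry 1
  final carry 1
Sum = 0o10672717; now AND with 0o2076657:
  1&0=0, 0&2=0, 6&0=0, 7&7=7, 2&6=2, 7&6=6, 1&5=1, 7&7=7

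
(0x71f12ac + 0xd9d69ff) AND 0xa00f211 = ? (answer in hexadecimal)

Add column by column in base 16, right to left:
  c+f = b carry 1
  a+f+1 = a carry 1
  2+9+1 = c
  1+6 = 7
  f+d = c carry 1
  1+9+1 = b
  7+d = 4 carry 1
  final carry 1
Sum = 0x14bc7cab; now AND with 0xa00f211:
  1&0=0, 4&a=0, b&0=0, c&0=0, 7&f=7, c&2=0, a&1=0, b&1=1

0x7001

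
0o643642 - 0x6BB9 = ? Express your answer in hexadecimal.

0o643642 = 0x347A2 in hexadecimal.
Subtract column by column in base 16:
  2-9 → 9 (borrow)
  A-B-1 → E (borrow)
  7-B-1 → B (borrow)
  4-6-1 → D (borrow)
  3-0-1 → 2

0x2DBE9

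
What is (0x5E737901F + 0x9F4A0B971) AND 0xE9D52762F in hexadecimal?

Add column by column in base 16, right to left:
  F+1 = 0 carry 1
  1+7+1 = 9
  0+9 = 9
  9+B = 4 carry 1
  7+0+1 = 8
  3+A = D
  7+4 = B
  E+F = D carry 1
  5+9+1 = F
Sum = 0xFDBD84990; now AND with 0xE9D52762F:
  F&E=E, D&9=9, B&D=9, D&5=5, 8&2=0, 4&7=4, 9&6=0, 9&2=0, 0&F=0

0xE99504000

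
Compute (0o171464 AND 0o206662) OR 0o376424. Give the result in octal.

0o171464 AND 0o206662 = 0o000460.
Then OR with 0o376424.

0o376464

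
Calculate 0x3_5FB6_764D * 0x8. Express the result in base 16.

0x1AFDB3B268

Multiply each base-16 digit by 8, carrying:
  D×8 = 104 → write 8 carry 6
  4×8+6 = 38 → write 6 carry 2
  6×8+2 = 50 → write 2 carry 3
  7×8+3 = 59 → write B carry 3
  6×8+3 = 51 → write 3 carry 3
  B×8+3 = 91 → write B carry 5
  F×8+5 = 125 → write D carry 7
  5×8+7 = 47 → write F carry 2
  3×8+2 = 26 → write A carry 1
  remaining carry: 1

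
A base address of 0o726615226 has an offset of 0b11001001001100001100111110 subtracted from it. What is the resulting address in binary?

0b100001101100101011101011000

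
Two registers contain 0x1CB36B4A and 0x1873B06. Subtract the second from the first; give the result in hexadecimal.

0x1B2C3044

Subtract column by column in base 16:
  A-6 → 4
  4-0 → 4
  B-B → 0
  6-3 → 3
  3-7 → C (borrow)
  B-8-1 → 2
  C-1 → B
  1-0 → 1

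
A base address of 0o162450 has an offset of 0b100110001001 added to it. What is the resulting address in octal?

0o167261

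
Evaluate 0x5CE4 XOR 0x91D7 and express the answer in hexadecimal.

XOR each hex digit independently (no carries):
  5^9=C, C^1=D, E^D=3, 4^7=3

0xCD33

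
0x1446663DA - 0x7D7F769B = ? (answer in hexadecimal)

0xC6E6ED3F

Subtract column by column in base 16:
  A-B → F (borrow)
  D-9-1 → 3
  3-6 → D (borrow)
  6-7-1 → E (borrow)
  6-F-1 → 6 (borrow)
  6-7-1 → E (borrow)
  4-D-1 → 6 (borrow)
  4-7-1 → C (borrow)
  1-0-1 → 0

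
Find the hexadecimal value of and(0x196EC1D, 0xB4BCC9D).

0x102CC1D

AND each hex digit independently (no carries):
  1&B=1, 9&4=0, 6&B=2, E&C=C, C&C=C, 1&9=1, D&D=D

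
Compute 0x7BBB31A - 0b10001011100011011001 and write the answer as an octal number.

0x7BBB31A = 0o756731432 in octal.
0b10001011100011011001 = 0o2134331 in octal.
Subtract column by column in base 8:
  2-1 → 1
  3-3 → 0
  4-3 → 1
  1-4 → 5 (borrow)
  3-3-1 → 7 (borrow)
  7-1-1 → 5
  6-2 → 4
  5-0 → 5
  7-0 → 7

0o754575101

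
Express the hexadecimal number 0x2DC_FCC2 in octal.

Expand each hex digit to 4 bits: 2=0010 D=1101 C=1100 F=1111 C=1100 C=1100 2=0010.
Group the bits in threes: 010 110 111 001 111 110 011 000 010 → 267176302.

0o267176302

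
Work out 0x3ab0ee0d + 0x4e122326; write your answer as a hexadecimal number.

0x88c31133

Add column by column in base 16, right to left:
  d+6 = 3 carry 1
  0+2+1 = 3
  e+3 = 1 carry 1
  e+2+1 = 1 carry 1
  0+2+1 = 3
  b+1 = c
  a+e = 8 carry 1
  3+4+1 = 8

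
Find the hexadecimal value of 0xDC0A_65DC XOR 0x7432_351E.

0xA83850C2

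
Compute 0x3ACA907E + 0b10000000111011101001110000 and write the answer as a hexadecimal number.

0b10000000111011101001110000 = 0x203BA70 in hexadecimal.
Add column by column in base 16, right to left:
  E+0 = E
  7+7 = E
  0+A = A
  9+B = 4 carry 1
  A+3+1 = E
  C+0 = C
  A+2 = C
  3+0 = 3

0x3CCE4AEE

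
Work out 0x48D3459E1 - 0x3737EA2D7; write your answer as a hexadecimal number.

0x119B5B70A

Subtract column by column in base 16:
  1-7 → A (borrow)
  E-D-1 → 0
  9-2 → 7
  5-A → B (borrow)
  4-E-1 → 5 (borrow)
  3-7-1 → B (borrow)
  D-3-1 → 9
  8-7 → 1
  4-3 → 1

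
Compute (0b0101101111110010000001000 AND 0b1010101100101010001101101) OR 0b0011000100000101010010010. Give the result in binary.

0b11101100100111010011010

0b0101101111110010000001000 AND 0b1010101100101010001101101 = 0b0000101100100010000001000.
Then OR with 0b0011000100000101010010010.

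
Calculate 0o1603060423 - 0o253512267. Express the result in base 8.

0o1327346134

Subtract column by column in base 8:
  3-7 → 4 (borrow)
  2-6-1 → 3 (borrow)
  4-2-1 → 1
  0-2 → 6 (borrow)
  6-1-1 → 4
  0-5 → 3 (borrow)
  3-3-1 → 7 (borrow)
  0-5-1 → 2 (borrow)
  6-2-1 → 3
  1-0 → 1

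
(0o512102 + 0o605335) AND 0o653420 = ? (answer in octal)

0o213420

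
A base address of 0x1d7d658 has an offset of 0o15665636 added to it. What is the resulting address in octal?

0x1d7d658 = 0o165753130 in octal.
Add column by column in base 8, right to left:
  0+6 = 6
  3+3 = 6
  1+6 = 7
  3+5 = 0 carry 1
  5+6+1 = 4 carry 1
  7+6+1 = 6 carry 1
  5+5+1 = 3 carry 1
  6+1+1 = 0 carry 1
  1+0+1 = 2

0o203640766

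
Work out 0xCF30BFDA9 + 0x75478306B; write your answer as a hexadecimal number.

Add column by column in base 16, right to left:
  9+B = 4 carry 1
  A+6+1 = 1 carry 1
  D+0+1 = E
  F+3 = 2 carry 1
  B+8+1 = 4 carry 1
  0+7+1 = 8
  3+4 = 7
  F+5 = 4 carry 1
  C+7+1 = 4 carry 1
  final carry 1

0x1447842E14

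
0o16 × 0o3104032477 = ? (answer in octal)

0o53670564562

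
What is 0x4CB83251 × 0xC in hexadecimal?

Multiply each base-16 digit by 12, carrying:
  1×12 = 12 → write C
  5×12 = 60 → write C carry 3
  2×12+3 = 27 → write B carry 1
  3×12+1 = 37 → write 5 carry 2
  8×12+2 = 98 → write 2 carry 6
  B×12+6 = 138 → write A carry 8
  C×12+8 = 152 → write 8 carry 9
  4×12+9 = 57 → write 9 carry 3
  remaining carry: 3

0x398A25BCC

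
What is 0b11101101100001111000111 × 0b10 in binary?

0b111011011000011110001110

Multiply each base-2 digit by 2, carrying:
  1×2 = 2 → write 0 carry 1
  1×2+1 = 3 → write 1 carry 1
  1×2+1 = 3 → write 1 carry 1
  0×2+1 = 1 → write 1
  0×2 = 0 → write 0
  0×2 = 0 → write 0
  1×2 = 2 → write 0 carry 1
  1×2+1 = 3 → write 1 carry 1
  1×2+1 = 3 → write 1 carry 1
  1×2+1 = 3 → write 1 carry 1
  0×2+1 = 1 → write 1
  0×2 = 0 → write 0
  0×2 = 0 → write 0
  0×2 = 0 → write 0
  1×2 = 2 → write 0 carry 1
  1×2+1 = 3 → write 1 carry 1
  0×2+1 = 1 → write 1
  1×2 = 2 → write 0 carry 1
  1×2+1 = 3 → write 1 carry 1
  0×2+1 = 1 → write 1
  1×2 = 2 → write 0 carry 1
  1×2+1 = 3 → write 1 carry 1
  1×2+1 = 3 → write 1 carry 1
  remaining carry: 1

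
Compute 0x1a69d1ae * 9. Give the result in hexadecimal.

0xedb85f1e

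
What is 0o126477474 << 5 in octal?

5 bits is not a whole number of base-8 digits; in binary: 1010110100111111100111100 << 5 = 101011010011111110011110000000.

0o5323763600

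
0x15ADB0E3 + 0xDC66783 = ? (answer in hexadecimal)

0x23741866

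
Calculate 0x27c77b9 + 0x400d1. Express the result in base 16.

0x280788a

Add column by column in base 16, right to left:
  9+1 = a
  b+d = 8 carry 1
  7+0+1 = 8
  7+0 = 7
  c+4 = 0 carry 1
  7+0+1 = 8
  2+0 = 2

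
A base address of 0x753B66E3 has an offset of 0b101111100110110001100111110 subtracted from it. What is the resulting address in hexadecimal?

0x6F4803A5

0b101111100110110001100111110 = 0x5F3633E in hexadecimal.
Subtract column by column in base 16:
  3-E → 5 (borrow)
  E-3-1 → A
  6-3 → 3
  6-6 → 0
  B-3 → 8
  3-F → 4 (borrow)
  5-5-1 → F (borrow)
  7-0-1 → 6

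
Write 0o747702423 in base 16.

0x79f8513

Each octal digit is 3 bits: 7=111 4=100 7=111 7=111 0=000 2=010 4=100 2=010 3=011.
Group the bits into nibbles: 0111 1001 1111 1000 0101 0001 0011 → 79f8513.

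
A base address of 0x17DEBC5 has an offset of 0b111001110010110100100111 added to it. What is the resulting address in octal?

0o231214354

0x17DEBC5 = 0o137365705 in octal.
0b111001110010110100100111 = 0o71626447 in octal.
Add column by column in base 8, right to left:
  5+7 = 4 carry 1
  0+4+1 = 5
  7+4 = 3 carry 1
  5+6+1 = 4 carry 1
  6+2+1 = 1 carry 1
  3+6+1 = 2 carry 1
  7+1+1 = 1 carry 1
  3+7+1 = 3 carry 1
  1+0+1 = 2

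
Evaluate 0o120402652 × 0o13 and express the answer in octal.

0o1565437116

Multiply each base-8 digit by 11, carrying:
  2×11 = 22 → write 6 carry 2
  5×11+2 = 57 → write 1 carry 7
  6×11+7 = 73 → write 1 carry 9
  2×11+9 = 31 → write 7 carry 3
  0×11+3 = 3 → write 3
  4×11 = 44 → write 4 carry 5
  0×11+5 = 5 → write 5
  2×11 = 22 → write 6 carry 2
  1×11+2 = 13 → write 5 carry 1
  remaining carry: 1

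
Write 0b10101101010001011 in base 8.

Group the bits in threes: 010 101 101 010 001 011 → 255213.

0o255213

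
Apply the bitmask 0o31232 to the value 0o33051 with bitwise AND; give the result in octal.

0o31010

AND each oct digit independently (no carries):
  3&3=3, 3&1=1, 0&2=0, 5&3=1, 1&2=0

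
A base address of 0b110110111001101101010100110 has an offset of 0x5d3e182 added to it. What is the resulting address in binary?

0x5d3e182 = 0b101110100111110000110000010 in binary.
Add column by column in base 2, right to left:
  0+0 = 0
  1+1 = 0 carry 1
  1+0+1 = 0 carry 1
  0+0+1 = 1
  0+0 = 0
  1+0 = 1
  0+0 = 0
  1+1 = 0 carry 1
  0+1+1 = 0 carry 1
  1+0+1 = 0 carry 1
  0+0+1 = 1
  1+0 = 1
  1+0 = 1
  0+1 = 1
  1+1 = 0 carry 1
  1+1+1 = 1 carry 1
  0+1+1 = 0 carry 1
  0+1+1 = 0 carry 1
  1+0+1 = 0 carry 1
  1+0+1 = 0 carry 1
  1+1+1 = 1 carry 1
  0+0+1 = 1
  1+1 = 0 carry 1
  1+1+1 = 1 carry 1
  0+1+1 = 0 carry 1
  1+0+1 = 0 carry 1
  1+1+1 = 1 carry 1
  final carry 1

0b1100101100001011110000101000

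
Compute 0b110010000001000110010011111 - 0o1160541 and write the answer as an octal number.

0b110010000001000110010011111 = 0o620106237 in octal.
Subtract column by column in base 8:
  7-1 → 6
  3-4 → 7 (borrow)
  2-5-1 → 4 (borrow)
  6-0-1 → 5
  0-6 → 2 (borrow)
  1-1-1 → 7 (borrow)
  0-1-1 → 6 (borrow)
  2-0-1 → 1
  6-0 → 6

0o616725476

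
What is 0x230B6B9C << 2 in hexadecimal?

0x8C2DAE70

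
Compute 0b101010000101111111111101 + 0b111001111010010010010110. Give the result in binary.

Add column by column in base 2, right to left:
  1+0 = 1
  0+1 = 1
  1+1 = 0 carry 1
  1+0+1 = 0 carry 1
  1+1+1 = 1 carry 1
  1+0+1 = 0 carry 1
  1+0+1 = 0 carry 1
  1+1+1 = 1 carry 1
  1+0+1 = 0 carry 1
  1+0+1 = 0 carry 1
  1+1+1 = 1 carry 1
  1+0+1 = 0 carry 1
  1+0+1 = 0 carry 1
  0+1+1 = 0 carry 1
  1+0+1 = 0 carry 1
  0+1+1 = 0 carry 1
  0+1+1 = 0 carry 1
  0+1+1 = 0 carry 1
  0+1+1 = 0 carry 1
  1+0+1 = 0 carry 1
  0+0+1 = 1
  1+1 = 0 carry 1
  0+1+1 = 0 carry 1
  1+1+1 = 1 carry 1
  final carry 1

0b1100100000000010010010011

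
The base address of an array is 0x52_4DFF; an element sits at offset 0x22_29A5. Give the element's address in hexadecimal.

0x7477A4

Add column by column in base 16, right to left:
  F+5 = 4 carry 1
  F+A+1 = A carry 1
  D+9+1 = 7 carry 1
  4+2+1 = 7
  2+2 = 4
  5+2 = 7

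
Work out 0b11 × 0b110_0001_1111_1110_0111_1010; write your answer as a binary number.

Multiply each base-2 digit by 3, carrying:
  0×3 = 0 → write 0
  1×3 = 3 → write 1 carry 1
  0×3+1 = 1 → write 1
  1×3 = 3 → write 1 carry 1
  1×3+1 = 4 → write 0 carry 2
  1×3+2 = 5 → write 1 carry 2
  1×3+2 = 5 → write 1 carry 2
  0×3+2 = 2 → write 0 carry 1
  0×3+1 = 1 → write 1
  1×3 = 3 → write 1 carry 1
  1×3+1 = 4 → write 0 carry 2
  1×3+2 = 5 → write 1 carry 2
  1×3+2 = 5 → write 1 carry 2
  1×3+2 = 5 → write 1 carry 2
  1×3+2 = 5 → write 1 carry 2
  1×3+2 = 5 → write 1 carry 2
  1×3+2 = 5 → write 1 carry 2
  0×3+2 = 2 → write 0 carry 1
  0×3+1 = 1 → write 1
  0×3 = 0 → write 0
  0×3 = 0 → write 0
  1×3 = 3 → write 1 carry 1
  1×3+1 = 4 → write 0 carry 2
  remaining carry: 10

0b1001001011111101101101110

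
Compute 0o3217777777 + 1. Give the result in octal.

The trailing 7 digits are 7 (max in base 8), so adding 1 cascades: they roll to 0 and the next digit up increments.

0o3220000000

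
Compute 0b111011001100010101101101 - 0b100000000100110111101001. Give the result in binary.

0b11011000111011110000100

Subtract column by column in base 2:
  1-1 → 0
  0-0 → 0
  1-0 → 1
  1-1 → 0
  0-0 → 0
  1-1 → 0
  1-1 → 0
  0-1 → 1 (borrow)
  1-1-1 → 1 (borrow)
  0-0-1 → 1 (borrow)
  1-1-1 → 1 (borrow)
  0-1-1 → 0 (borrow)
  0-0-1 → 1 (borrow)
  0-0-1 → 1 (borrow)
  1-1-1 → 1 (borrow)
  1-0-1 → 0
  0-0 → 0
  0-0 → 0
  1-0 → 1
  1-0 → 1
  0-0 → 0
  1-0 → 1
  1-0 → 1
  1-1 → 0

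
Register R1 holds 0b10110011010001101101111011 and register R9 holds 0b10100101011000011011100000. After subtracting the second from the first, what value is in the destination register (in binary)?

0b1101111001010010011011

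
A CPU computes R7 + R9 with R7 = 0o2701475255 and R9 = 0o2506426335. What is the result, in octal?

0o5410123612

Add column by column in base 8, right to left:
  5+5 = 2 carry 1
  5+3+1 = 1 carry 1
  2+3+1 = 6
  5+6 = 3 carry 1
  7+2+1 = 2 carry 1
  4+4+1 = 1 carry 1
  1+6+1 = 0 carry 1
  0+0+1 = 1
  7+5 = 4 carry 1
  2+2+1 = 5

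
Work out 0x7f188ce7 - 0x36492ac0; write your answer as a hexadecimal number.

0x48cf6227

Subtract column by column in base 16:
  7-0 → 7
  e-c → 2
  c-a → 2
  8-2 → 6
  8-9 → f (borrow)
  1-4-1 → c (borrow)
  f-6-1 → 8
  7-3 → 4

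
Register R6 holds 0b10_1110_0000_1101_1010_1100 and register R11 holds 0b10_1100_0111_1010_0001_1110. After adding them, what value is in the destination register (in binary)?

Add column by column in base 2, right to left:
  0+0 = 0
  0+1 = 1
  1+1 = 0 carry 1
  1+1+1 = 1 carry 1
  0+1+1 = 0 carry 1
  1+0+1 = 0 carry 1
  0+0+1 = 1
  1+0 = 1
  1+0 = 1
  0+1 = 1
  1+0 = 1
  1+1 = 0 carry 1
  0+1+1 = 0 carry 1
  0+1+1 = 0 carry 1
  0+1+1 = 0 carry 1
  0+0+1 = 1
  0+0 = 0
  1+0 = 1
  1+1 = 0 carry 1
  1+1+1 = 1 carry 1
  0+0+1 = 1
  1+1 = 0 carry 1
  final carry 1

0b10110101000011111001010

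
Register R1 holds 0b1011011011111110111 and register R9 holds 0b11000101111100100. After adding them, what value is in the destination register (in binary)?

0b1110100001111011011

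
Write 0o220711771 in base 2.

Each octal digit is 3 bits: 2=010 2=010 0=000 7=111 1=001 1=001 7=111 7=111 1=001.

0b10010000111001001111111001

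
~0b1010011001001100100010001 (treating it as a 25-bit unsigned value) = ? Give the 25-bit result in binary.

Invert each bit: 1010011001001100100010001 → 0101100110110011011101110.

0b0101100110110011011101110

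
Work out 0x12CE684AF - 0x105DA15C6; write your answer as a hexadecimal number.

Subtract column by column in base 16:
  F-6 → 9
  A-C → E (borrow)
  4-5-1 → E (borrow)
  8-1-1 → 6
  6-A → C (borrow)
  E-D-1 → 0
  C-5 → 7
  2-0 → 2
  1-1 → 0

0x270C6EE9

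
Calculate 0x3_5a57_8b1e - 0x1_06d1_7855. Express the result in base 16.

0x2538612c9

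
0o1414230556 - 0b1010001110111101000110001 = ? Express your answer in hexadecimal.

0o1414230556 = 0xC31316E in hexadecimal.
0b1010001110111101000110001 = 0x1477A31 in hexadecimal.
Subtract column by column in base 16:
  E-1 → D
  6-3 → 3
  1-A → 7 (borrow)
  3-7-1 → B (borrow)
  1-7-1 → 9 (borrow)
  3-4-1 → E (borrow)
  C-1-1 → A

0xAE9B73D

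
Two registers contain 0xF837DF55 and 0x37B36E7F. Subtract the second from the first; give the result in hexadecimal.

Subtract column by column in base 16:
  5-F → 6 (borrow)
  5-7-1 → D (borrow)
  F-E-1 → 0
  D-6 → 7
  7-3 → 4
  3-B → 8 (borrow)
  8-7-1 → 0
  F-3 → C

0xC08470D6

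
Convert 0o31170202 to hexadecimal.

Each octal digit is 3 bits: 3=011 1=001 1=001 7=111 0=000 2=010 0=000 2=010.
Group the bits into nibbles: 0110 0100 1111 0000 1000 0010 → 64f082.

0x64f082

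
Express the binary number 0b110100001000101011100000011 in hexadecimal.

Group the bits into nibbles: 0110 1000 0100 0101 0111 0000 0011 → 6845703.

0x6845703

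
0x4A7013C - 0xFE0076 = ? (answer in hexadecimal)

Subtract column by column in base 16:
  C-6 → 6
  3-7 → C (borrow)
  1-0-1 → 0
  0-0 → 0
  7-E → 9 (borrow)
  A-F-1 → A (borrow)
  4-0-1 → 3

0x3A900C6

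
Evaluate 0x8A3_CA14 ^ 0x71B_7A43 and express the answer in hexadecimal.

0xFB8B057

XOR each hex digit independently (no carries):
  8^7=F, A^1=B, 3^B=8, C^7=B, A^A=0, 1^4=5, 4^3=7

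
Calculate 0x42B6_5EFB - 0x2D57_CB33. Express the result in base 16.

Subtract column by column in base 16:
  B-3 → 8
  F-3 → C
  E-B → 3
  5-C → 9 (borrow)
  6-7-1 → E (borrow)
  B-5-1 → 5
  2-D → 5 (borrow)
  4-2-1 → 1

0x155E93C8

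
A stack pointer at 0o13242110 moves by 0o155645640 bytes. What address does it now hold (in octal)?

0o171107750

Add column by column in base 8, right to left:
  0+0 = 0
  1+4 = 5
  1+6 = 7
  2+5 = 7
  4+4 = 0 carry 1
  2+6+1 = 1 carry 1
  3+5+1 = 1 carry 1
  1+5+1 = 7
  0+1 = 1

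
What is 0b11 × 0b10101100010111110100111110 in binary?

0b1000000101000111011110111010

Multiply each base-2 digit by 3, carrying:
  0×3 = 0 → write 0
  1×3 = 3 → write 1 carry 1
  1×3+1 = 4 → write 0 carry 2
  1×3+2 = 5 → write 1 carry 2
  1×3+2 = 5 → write 1 carry 2
  1×3+2 = 5 → write 1 carry 2
  0×3+2 = 2 → write 0 carry 1
  0×3+1 = 1 → write 1
  1×3 = 3 → write 1 carry 1
  0×3+1 = 1 → write 1
  1×3 = 3 → write 1 carry 1
  1×3+1 = 4 → write 0 carry 2
  1×3+2 = 5 → write 1 carry 2
  1×3+2 = 5 → write 1 carry 2
  1×3+2 = 5 → write 1 carry 2
  0×3+2 = 2 → write 0 carry 1
  1×3+1 = 4 → write 0 carry 2
  0×3+2 = 2 → write 0 carry 1
  0×3+1 = 1 → write 1
  0×3 = 0 → write 0
  1×3 = 3 → write 1 carry 1
  1×3+1 = 4 → write 0 carry 2
  0×3+2 = 2 → write 0 carry 1
  1×3+1 = 4 → write 0 carry 2
  0×3+2 = 2 → write 0 carry 1
  1×3+1 = 4 → write 0 carry 2
  remaining carry: 10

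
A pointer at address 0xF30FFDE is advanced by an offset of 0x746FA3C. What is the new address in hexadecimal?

Add column by column in base 16, right to left:
  E+C = A carry 1
  D+3+1 = 1 carry 1
  F+A+1 = A carry 1
  F+F+1 = F carry 1
  0+6+1 = 7
  3+4 = 7
  F+7 = 6 carry 1
  final carry 1

0x1677FA1A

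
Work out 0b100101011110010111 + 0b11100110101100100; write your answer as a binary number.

0b1000010010011111011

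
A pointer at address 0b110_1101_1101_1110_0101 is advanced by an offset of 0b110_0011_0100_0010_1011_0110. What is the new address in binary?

Add column by column in base 2, right to left:
  1+0 = 1
  0+1 = 1
  1+1 = 0 carry 1
  0+0+1 = 1
  0+1 = 1
  1+1 = 0 carry 1
  1+0+1 = 0 carry 1
  1+1+1 = 1 carry 1
  1+0+1 = 0 carry 1
  0+1+1 = 0 carry 1
  1+0+1 = 0 carry 1
  1+0+1 = 0 carry 1
  1+0+1 = 0 carry 1
  0+0+1 = 1
  1+1 = 0 carry 1
  1+0+1 = 0 carry 1
  0+1+1 = 0 carry 1
  1+1+1 = 1 carry 1
  1+0+1 = 0 carry 1
  0+0+1 = 1
  0+0 = 0
  0+1 = 1
  0+1 = 1

0b11010100010000010011011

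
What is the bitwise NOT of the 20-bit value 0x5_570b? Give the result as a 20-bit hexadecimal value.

0xaa8f4

Each hex digit d becomes f−d:
  5→a, 5→a, 7→8, 0→f, b→4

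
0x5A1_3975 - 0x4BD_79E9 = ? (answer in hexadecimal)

0xE3BF8C

Subtract column by column in base 16:
  5-9 → C (borrow)
  7-E-1 → 8 (borrow)
  9-9-1 → F (borrow)
  3-7-1 → B (borrow)
  1-D-1 → 3 (borrow)
  A-B-1 → E (borrow)
  5-4-1 → 0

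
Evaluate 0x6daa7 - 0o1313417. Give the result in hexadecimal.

0o1313417 = 0x5970f in hexadecimal.
Subtract column by column in base 16:
  7-f → 8 (borrow)
  a-0-1 → 9
  a-7 → 3
  d-9 → 4
  6-5 → 1

0x14398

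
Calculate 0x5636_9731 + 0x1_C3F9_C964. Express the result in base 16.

0x21A306095

Add column by column in base 16, right to left:
  1+4 = 5
  3+6 = 9
  7+9 = 0 carry 1
  9+C+1 = 6 carry 1
  6+9+1 = 0 carry 1
  3+F+1 = 3 carry 1
  6+3+1 = A
  5+C = 1 carry 1
  0+1+1 = 2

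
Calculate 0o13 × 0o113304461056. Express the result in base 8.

Multiply each base-8 digit by 11, carrying:
  6×11 = 66 → write 2 carry 8
  5×11+8 = 63 → write 7 carry 7
  0×11+7 = 7 → write 7
  1×11 = 11 → write 3 carry 1
  6×11+1 = 67 → write 3 carry 8
  4×11+8 = 52 → write 4 carry 6
  4×11+6 = 50 → write 2 carry 6
  0×11+6 = 6 → write 6
  3×11 = 33 → write 1 carry 4
  3×11+4 = 37 → write 5 carry 4
  1×11+4 = 15 → write 7 carry 1
  1×11+1 = 12 → write 4 carry 1
  remaining carry: 1

0o1475162433772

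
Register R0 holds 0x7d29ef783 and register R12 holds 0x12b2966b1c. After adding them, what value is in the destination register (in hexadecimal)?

Add column by column in base 16, right to left:
  3+c = f
  8+1 = 9
  7+b = 2 carry 1
  f+6+1 = 6 carry 1
  e+6+1 = 5 carry 1
  9+9+1 = 3 carry 1
  2+2+1 = 5
  d+b = 8 carry 1
  7+2+1 = a
  0+1 = 1

0x1a8535629f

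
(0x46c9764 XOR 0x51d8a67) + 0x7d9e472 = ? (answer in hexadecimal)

0x94b0175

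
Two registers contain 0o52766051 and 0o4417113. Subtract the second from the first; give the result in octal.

Subtract column by column in base 8:
  1-3 → 6 (borrow)
  5-1-1 → 3
  0-1 → 7 (borrow)
  6-7-1 → 6 (borrow)
  6-1-1 → 4
  7-4 → 3
  2-4 → 6 (borrow)
  5-0-1 → 4

0o46346736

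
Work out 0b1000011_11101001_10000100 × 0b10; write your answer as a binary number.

0b100001111101001100001000

Multiply each base-2 digit by 2, carrying:
  0×2 = 0 → write 0
  0×2 = 0 → write 0
  1×2 = 2 → write 0 carry 1
  0×2+1 = 1 → write 1
  0×2 = 0 → write 0
  0×2 = 0 → write 0
  0×2 = 0 → write 0
  1×2 = 2 → write 0 carry 1
  1×2+1 = 3 → write 1 carry 1
  0×2+1 = 1 → write 1
  0×2 = 0 → write 0
  1×2 = 2 → write 0 carry 1
  0×2+1 = 1 → write 1
  1×2 = 2 → write 0 carry 1
  1×2+1 = 3 → write 1 carry 1
  1×2+1 = 3 → write 1 carry 1
  1×2+1 = 3 → write 1 carry 1
  1×2+1 = 3 → write 1 carry 1
  0×2+1 = 1 → write 1
  0×2 = 0 → write 0
  0×2 = 0 → write 0
  0×2 = 0 → write 0
  1×2 = 2 → write 0 carry 1
  remaining carry: 1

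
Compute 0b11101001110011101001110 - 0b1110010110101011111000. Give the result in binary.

0b1110110111110001010110

Subtract column by column in base 2:
  0-0 → 0
  1-0 → 1
  1-0 → 1
  1-1 → 0
  0-1 → 1 (borrow)
  0-1-1 → 0 (borrow)
  1-1-1 → 1 (borrow)
  0-1-1 → 0 (borrow)
  1-0-1 → 0
  1-1 → 0
  1-0 → 1
  0-1 → 1 (borrow)
  0-0-1 → 1 (borrow)
  1-1-1 → 1 (borrow)
  1-1-1 → 1 (borrow)
  1-0-1 → 0
  0-1 → 1 (borrow)
  0-0-1 → 1 (borrow)
  1-0-1 → 0
  0-1 → 1 (borrow)
  1-1-1 → 1 (borrow)
  1-1-1 → 1 (borrow)
  1-0-1 → 0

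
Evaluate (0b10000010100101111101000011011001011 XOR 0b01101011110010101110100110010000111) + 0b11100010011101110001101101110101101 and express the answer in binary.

0b111001011110101000101010010111111001

First 0b10000010100101111101000011011001011 XOR 0b01101011110010101110100110010000111 = 0b11101001010111010011100101001001100.
Add column by column in base 2, right to left:
  0+1 = 1
  0+0 = 0
  1+1 = 0 carry 1
  1+1+1 = 1 carry 1
  0+0+1 = 1
  0+1 = 1
  1+0 = 1
  0+1 = 1
  0+1 = 1
  1+1 = 0 carry 1
  0+0+1 = 1
  1+1 = 0 carry 1
  0+1+1 = 0 carry 1
  0+0+1 = 1
  1+1 = 0 carry 1
  1+1+1 = 1 carry 1
  1+0+1 = 0 carry 1
  0+0+1 = 1
  0+0 = 0
  1+1 = 0 carry 1
  0+1+1 = 0 carry 1
  1+1+1 = 1 carry 1
  1+0+1 = 0 carry 1
  1+1+1 = 1 carry 1
  0+1+1 = 0 carry 1
  1+1+1 = 1 carry 1
  0+0+1 = 1
  1+0 = 1
  0+1 = 1
  0+0 = 0
  1+0 = 1
  0+0 = 0
  1+1 = 0 carry 1
  1+1+1 = 1 carry 1
  1+1+1 = 1 carry 1
  final carry 1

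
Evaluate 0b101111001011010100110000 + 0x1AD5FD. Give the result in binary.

0x1AD5FD = 0b110101101010111111101 in binary.
Add column by column in base 2, right to left:
  0+1 = 1
  0+0 = 0
  0+1 = 1
  0+1 = 1
  1+1 = 0 carry 1
  1+1+1 = 1 carry 1
  0+1+1 = 0 carry 1
  0+1+1 = 0 carry 1
  1+1+1 = 1 carry 1
  0+0+1 = 1
  1+1 = 0 carry 1
  0+0+1 = 1
  1+1 = 0 carry 1
  1+0+1 = 0 carry 1
  0+1+1 = 0 carry 1
  1+1+1 = 1 carry 1
  0+0+1 = 1
  0+1 = 1
  1+0 = 1
  1+1 = 0 carry 1
  1+1+1 = 1 carry 1
  1+0+1 = 0 carry 1
  0+0+1 = 1
  1+0 = 1

0b110101111000101100101101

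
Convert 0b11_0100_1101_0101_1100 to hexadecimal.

Group the bits into nibbles: 0011 0100 1101 0101 1100 → 34d5c.

0x34d5c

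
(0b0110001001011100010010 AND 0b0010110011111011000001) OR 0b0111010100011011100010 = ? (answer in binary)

0b0110001001011100010010 AND 0b0010110011111011000001 = 0b0010000001011000000000.
Then OR with 0b0111010100011011100010.

0b111010101011011100010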